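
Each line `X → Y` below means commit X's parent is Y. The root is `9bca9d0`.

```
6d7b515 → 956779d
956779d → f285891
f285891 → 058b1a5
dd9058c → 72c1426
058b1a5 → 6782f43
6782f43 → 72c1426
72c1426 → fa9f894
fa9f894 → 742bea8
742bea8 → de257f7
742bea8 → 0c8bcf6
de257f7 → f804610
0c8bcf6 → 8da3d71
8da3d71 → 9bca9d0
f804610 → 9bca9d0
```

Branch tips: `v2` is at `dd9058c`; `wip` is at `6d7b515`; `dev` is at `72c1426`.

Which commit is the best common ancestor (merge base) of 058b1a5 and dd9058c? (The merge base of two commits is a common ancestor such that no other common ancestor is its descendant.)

72c1426

Ancestors of 058b1a5: {058b1a5, 0c8bcf6, 6782f43, 72c1426, 742bea8, 8da3d71, 9bca9d0, de257f7, f804610, fa9f894}.
Ancestors of dd9058c: {0c8bcf6, 72c1426, 742bea8, 8da3d71, 9bca9d0, dd9058c, de257f7, f804610, fa9f894}.
Common ancestors: {0c8bcf6, 72c1426, 742bea8, 8da3d71, 9bca9d0, de257f7, f804610, fa9f894}.
Among these, 72c1426 is not an ancestor of any other common ancestor — it is the merge base.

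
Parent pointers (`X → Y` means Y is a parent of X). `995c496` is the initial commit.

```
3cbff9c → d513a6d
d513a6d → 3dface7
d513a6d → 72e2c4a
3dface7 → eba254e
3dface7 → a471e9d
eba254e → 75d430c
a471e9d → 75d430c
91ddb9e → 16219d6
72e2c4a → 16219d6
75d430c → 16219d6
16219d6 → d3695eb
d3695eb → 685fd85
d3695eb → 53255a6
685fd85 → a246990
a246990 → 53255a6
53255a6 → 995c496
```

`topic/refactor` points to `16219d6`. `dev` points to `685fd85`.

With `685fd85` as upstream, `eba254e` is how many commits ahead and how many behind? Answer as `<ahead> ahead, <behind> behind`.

Reachable from eba254e: {16219d6, 53255a6, 685fd85, 75d430c, 995c496, a246990, d3695eb, eba254e}.
Reachable from 685fd85: {53255a6, 685fd85, 995c496, a246990}.
Only in eba254e's history (ahead): {16219d6, 75d430c, d3695eb, eba254e} — 4.
Only in 685fd85's history (behind): {} — 0.

4 ahead, 0 behind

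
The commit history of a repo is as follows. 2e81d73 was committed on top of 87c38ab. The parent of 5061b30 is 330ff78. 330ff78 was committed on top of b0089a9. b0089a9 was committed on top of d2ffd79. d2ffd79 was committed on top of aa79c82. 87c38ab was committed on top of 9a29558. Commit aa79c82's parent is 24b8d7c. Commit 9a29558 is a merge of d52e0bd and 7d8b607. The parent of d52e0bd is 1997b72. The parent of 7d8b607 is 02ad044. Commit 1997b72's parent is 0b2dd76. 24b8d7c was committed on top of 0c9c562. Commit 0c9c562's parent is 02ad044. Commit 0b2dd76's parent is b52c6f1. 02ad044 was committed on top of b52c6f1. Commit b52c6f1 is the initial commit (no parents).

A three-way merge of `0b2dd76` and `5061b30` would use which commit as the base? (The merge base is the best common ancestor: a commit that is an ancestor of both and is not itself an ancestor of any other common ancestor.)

Ancestors of 0b2dd76: {0b2dd76, b52c6f1}.
Ancestors of 5061b30: {02ad044, 0c9c562, 24b8d7c, 330ff78, 5061b30, aa79c82, b0089a9, b52c6f1, d2ffd79}.
Common ancestors: {b52c6f1}.
The only common ancestor is b52c6f1, so it is the merge base.

b52c6f1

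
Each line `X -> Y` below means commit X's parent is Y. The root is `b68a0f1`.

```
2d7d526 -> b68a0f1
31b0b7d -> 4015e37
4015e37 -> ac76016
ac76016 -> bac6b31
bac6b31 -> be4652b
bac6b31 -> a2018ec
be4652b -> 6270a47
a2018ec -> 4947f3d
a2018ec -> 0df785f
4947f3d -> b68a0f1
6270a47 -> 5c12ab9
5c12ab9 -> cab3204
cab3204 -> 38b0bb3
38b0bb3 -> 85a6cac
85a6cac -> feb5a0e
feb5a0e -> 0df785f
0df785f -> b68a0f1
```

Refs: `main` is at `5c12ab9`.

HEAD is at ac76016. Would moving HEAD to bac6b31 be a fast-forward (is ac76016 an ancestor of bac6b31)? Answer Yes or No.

A fast-forward from ac76016 to bac6b31 is possible iff ac76016 is an ancestor of bac6b31.
Ancestors of bac6b31: {0df785f, 38b0bb3, 4947f3d, 5c12ab9, 6270a47, 85a6cac, a2018ec, b68a0f1, bac6b31, be4652b, cab3204, feb5a0e}.
ac76016 is not among them, so fast-forward is not possible.

No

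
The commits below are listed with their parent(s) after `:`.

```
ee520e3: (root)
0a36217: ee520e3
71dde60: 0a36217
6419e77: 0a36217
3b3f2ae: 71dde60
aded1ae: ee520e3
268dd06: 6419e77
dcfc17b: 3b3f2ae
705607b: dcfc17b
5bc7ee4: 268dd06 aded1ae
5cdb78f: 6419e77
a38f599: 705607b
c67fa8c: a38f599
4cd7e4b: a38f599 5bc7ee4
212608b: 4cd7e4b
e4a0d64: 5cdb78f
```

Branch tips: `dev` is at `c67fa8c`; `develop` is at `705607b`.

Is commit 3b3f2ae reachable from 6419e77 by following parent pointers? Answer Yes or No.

Ancestors of 6419e77: {0a36217, 6419e77, ee520e3}.
3b3f2ae is not in that set, so it is not an ancestor of 6419e77.

No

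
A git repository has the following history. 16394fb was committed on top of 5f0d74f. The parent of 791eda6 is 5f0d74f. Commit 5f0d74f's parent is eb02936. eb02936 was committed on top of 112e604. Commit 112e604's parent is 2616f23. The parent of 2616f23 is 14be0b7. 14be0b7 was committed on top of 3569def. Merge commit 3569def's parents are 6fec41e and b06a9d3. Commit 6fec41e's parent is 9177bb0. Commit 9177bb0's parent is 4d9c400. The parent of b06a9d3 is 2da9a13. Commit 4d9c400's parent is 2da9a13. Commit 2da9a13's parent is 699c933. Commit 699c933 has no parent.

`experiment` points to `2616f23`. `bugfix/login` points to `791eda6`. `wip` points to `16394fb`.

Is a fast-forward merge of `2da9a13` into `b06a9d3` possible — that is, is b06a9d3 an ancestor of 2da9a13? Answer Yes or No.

No

A fast-forward from b06a9d3 to 2da9a13 is possible iff b06a9d3 is an ancestor of 2da9a13.
Ancestors of 2da9a13: {2da9a13, 699c933}.
b06a9d3 is not among them, so fast-forward is not possible.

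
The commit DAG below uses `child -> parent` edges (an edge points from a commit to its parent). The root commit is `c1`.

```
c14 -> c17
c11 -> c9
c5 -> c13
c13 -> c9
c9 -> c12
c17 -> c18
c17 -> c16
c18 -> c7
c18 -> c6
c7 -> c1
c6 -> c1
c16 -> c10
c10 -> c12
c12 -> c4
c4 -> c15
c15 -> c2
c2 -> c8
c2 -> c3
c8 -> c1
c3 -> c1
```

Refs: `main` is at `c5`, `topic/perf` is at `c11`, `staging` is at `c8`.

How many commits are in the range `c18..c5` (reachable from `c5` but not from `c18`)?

9

Reachable from c5: {c1, c12, c13, c15, c2, c3, c4, c5, c8, c9}.
Reachable from c18: {c1, c18, c6, c7}.
In c5's history but not c18's: {c12, c13, c15, c2, c3, c4, c5, c8, c9} — 9 commits.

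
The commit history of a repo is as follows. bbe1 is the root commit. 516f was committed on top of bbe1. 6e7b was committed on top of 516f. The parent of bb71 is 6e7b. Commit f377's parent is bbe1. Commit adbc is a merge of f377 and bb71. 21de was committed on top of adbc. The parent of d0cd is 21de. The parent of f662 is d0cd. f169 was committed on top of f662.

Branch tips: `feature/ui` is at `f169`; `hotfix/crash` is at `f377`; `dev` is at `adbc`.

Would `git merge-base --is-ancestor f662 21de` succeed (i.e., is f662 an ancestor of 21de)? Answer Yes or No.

No

Ancestors of 21de: {21de, 516f, 6e7b, adbc, bb71, bbe1, f377}.
f662 is not in that set, so it is not an ancestor of 21de.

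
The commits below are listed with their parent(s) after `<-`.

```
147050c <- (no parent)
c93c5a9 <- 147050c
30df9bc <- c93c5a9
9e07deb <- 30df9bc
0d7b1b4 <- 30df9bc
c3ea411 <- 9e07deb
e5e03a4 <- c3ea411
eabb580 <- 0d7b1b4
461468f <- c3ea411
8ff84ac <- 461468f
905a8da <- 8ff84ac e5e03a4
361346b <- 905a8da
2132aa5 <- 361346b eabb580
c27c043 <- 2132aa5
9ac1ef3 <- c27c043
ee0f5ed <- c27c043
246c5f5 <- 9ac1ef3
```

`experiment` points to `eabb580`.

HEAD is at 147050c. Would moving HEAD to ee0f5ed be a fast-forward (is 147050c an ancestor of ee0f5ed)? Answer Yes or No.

Yes

A fast-forward from 147050c to ee0f5ed is possible iff 147050c is an ancestor of ee0f5ed.
Ancestors of ee0f5ed: {0d7b1b4, 147050c, 2132aa5, 30df9bc, 361346b, 461468f, 8ff84ac, 905a8da, 9e07deb, c27c043, c3ea411, c93c5a9, e5e03a4, eabb580, ee0f5ed}.
147050c is among them, so fast-forward is possible.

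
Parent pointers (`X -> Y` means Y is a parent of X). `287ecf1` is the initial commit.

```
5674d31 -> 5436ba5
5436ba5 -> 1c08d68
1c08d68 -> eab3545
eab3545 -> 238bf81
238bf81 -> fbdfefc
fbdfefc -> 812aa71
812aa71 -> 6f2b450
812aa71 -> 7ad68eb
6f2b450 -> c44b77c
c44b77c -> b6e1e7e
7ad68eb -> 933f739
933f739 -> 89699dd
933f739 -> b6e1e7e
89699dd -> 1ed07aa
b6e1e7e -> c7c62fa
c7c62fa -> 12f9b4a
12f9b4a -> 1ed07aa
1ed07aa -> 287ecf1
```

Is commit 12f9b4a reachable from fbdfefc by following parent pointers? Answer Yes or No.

Ancestors of fbdfefc (commits reachable by following parents): {12f9b4a, 1ed07aa, 287ecf1, 6f2b450, 7ad68eb, 812aa71, 89699dd, 933f739, b6e1e7e, c44b77c, c7c62fa, fbdfefc}.
12f9b4a is in that set, so it is an ancestor of fbdfefc.

Yes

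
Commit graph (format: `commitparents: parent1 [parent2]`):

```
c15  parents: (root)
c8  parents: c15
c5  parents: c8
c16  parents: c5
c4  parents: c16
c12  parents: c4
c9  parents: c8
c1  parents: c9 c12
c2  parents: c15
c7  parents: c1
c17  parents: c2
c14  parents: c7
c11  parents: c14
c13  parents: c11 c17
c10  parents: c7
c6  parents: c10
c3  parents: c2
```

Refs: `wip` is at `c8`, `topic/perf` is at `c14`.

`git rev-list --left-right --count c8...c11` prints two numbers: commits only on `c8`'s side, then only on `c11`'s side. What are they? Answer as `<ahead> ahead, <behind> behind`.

Reachable from c8: {c15, c8}.
Reachable from c11: {c1, c11, c12, c14, c15, c16, c4, c5, c7, c8, c9}.
Only in c8's history (ahead): {} — 0.
Only in c11's history (behind): {c1, c11, c12, c14, c16, c4, c5, c7, c9} — 9.

0 ahead, 9 behind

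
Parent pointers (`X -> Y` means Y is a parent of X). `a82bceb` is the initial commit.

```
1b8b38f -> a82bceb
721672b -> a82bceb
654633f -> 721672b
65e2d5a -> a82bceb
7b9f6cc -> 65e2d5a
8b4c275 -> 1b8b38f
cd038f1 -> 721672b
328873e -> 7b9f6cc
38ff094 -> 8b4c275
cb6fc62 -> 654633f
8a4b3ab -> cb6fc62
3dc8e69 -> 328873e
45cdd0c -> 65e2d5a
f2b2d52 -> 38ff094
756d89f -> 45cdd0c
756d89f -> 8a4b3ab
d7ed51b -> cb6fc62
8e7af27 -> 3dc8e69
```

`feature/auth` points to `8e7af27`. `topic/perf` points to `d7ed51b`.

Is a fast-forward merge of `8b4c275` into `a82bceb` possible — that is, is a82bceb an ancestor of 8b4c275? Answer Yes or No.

Yes

A fast-forward from a82bceb to 8b4c275 is possible iff a82bceb is an ancestor of 8b4c275.
Ancestors of 8b4c275: {1b8b38f, 8b4c275, a82bceb}.
a82bceb is among them, so fast-forward is possible.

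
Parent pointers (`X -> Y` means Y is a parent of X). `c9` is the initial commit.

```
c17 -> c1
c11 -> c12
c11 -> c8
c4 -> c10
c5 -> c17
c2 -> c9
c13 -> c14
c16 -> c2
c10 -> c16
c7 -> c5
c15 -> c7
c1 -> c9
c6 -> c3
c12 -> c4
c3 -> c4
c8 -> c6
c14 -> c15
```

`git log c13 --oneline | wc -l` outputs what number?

8

Walking parent pointers from c13: reachable set = {c1, c13, c14, c15, c17, c5, c7, c9}.
That is 8 commits.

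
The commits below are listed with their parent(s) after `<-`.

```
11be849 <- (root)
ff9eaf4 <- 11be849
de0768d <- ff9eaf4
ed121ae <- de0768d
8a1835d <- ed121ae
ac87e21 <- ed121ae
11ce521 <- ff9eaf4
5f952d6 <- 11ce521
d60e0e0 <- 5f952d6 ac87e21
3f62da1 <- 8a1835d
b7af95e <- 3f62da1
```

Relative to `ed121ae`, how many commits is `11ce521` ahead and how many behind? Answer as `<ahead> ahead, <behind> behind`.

1 ahead, 2 behind

Reachable from 11ce521: {11be849, 11ce521, ff9eaf4}.
Reachable from ed121ae: {11be849, de0768d, ed121ae, ff9eaf4}.
Only in 11ce521's history (ahead): {11ce521} — 1.
Only in ed121ae's history (behind): {de0768d, ed121ae} — 2.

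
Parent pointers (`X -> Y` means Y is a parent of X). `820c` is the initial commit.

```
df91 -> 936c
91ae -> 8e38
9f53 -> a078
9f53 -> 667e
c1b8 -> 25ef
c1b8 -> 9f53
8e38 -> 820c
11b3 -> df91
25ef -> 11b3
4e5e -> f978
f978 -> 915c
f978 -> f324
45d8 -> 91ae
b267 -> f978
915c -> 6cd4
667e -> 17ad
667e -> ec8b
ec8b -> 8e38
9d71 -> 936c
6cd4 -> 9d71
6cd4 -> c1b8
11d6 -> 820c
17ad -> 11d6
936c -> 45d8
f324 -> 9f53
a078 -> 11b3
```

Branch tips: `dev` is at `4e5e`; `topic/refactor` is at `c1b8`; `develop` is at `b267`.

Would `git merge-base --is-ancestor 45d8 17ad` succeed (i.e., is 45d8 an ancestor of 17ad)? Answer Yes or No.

No

Ancestors of 17ad: {11d6, 17ad, 820c}.
45d8 is not in that set, so it is not an ancestor of 17ad.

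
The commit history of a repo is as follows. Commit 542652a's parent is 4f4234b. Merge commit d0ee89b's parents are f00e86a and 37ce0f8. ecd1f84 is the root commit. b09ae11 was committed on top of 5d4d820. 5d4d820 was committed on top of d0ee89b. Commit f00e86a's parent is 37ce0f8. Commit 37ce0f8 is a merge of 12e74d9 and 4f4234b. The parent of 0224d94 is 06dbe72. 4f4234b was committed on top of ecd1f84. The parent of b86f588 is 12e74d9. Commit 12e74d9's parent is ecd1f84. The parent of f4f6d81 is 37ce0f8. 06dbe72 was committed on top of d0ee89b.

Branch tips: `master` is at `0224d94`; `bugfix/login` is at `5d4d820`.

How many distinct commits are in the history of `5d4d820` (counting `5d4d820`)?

7

Walking parent pointers from 5d4d820: reachable set = {12e74d9, 37ce0f8, 4f4234b, 5d4d820, d0ee89b, ecd1f84, f00e86a}.
That is 7 commits.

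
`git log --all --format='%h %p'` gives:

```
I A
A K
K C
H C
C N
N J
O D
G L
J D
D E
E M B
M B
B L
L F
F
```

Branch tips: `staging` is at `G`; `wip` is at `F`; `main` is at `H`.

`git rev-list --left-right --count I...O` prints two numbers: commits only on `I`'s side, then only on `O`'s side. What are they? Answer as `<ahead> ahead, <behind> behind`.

6 ahead, 1 behind

Reachable from I: {A, B, C, D, E, F, I, J, K, L, M, N}.
Reachable from O: {B, D, E, F, L, M, O}.
Only in I's history (ahead): {A, C, I, J, K, N} — 6.
Only in O's history (behind): {O} — 1.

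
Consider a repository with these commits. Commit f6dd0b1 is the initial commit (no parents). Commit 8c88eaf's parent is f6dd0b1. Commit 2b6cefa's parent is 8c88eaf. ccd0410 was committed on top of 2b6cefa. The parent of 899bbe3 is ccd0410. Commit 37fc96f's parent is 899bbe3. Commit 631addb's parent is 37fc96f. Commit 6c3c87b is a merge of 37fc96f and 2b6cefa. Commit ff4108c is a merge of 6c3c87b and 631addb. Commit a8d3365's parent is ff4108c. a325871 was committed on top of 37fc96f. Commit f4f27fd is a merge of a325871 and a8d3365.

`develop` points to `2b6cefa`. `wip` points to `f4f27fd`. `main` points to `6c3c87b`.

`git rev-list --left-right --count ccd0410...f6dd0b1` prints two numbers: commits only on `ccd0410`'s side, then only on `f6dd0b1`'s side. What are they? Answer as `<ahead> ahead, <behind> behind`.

Reachable from ccd0410: {2b6cefa, 8c88eaf, ccd0410, f6dd0b1}.
Reachable from f6dd0b1: {f6dd0b1}.
Only in ccd0410's history (ahead): {2b6cefa, 8c88eaf, ccd0410} — 3.
Only in f6dd0b1's history (behind): {} — 0.

3 ahead, 0 behind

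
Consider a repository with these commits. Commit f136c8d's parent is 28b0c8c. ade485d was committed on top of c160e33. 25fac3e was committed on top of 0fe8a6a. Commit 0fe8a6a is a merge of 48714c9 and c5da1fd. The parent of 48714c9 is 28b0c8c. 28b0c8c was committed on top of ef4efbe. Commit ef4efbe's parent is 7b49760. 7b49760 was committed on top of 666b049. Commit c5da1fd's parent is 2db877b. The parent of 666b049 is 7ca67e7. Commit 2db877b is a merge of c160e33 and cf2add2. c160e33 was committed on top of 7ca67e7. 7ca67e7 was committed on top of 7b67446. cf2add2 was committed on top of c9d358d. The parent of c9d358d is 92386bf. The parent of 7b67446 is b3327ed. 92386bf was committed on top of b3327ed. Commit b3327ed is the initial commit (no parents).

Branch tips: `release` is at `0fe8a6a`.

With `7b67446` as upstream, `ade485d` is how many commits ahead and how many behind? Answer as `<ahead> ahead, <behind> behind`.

Reachable from ade485d: {7b67446, 7ca67e7, ade485d, b3327ed, c160e33}.
Reachable from 7b67446: {7b67446, b3327ed}.
Only in ade485d's history (ahead): {7ca67e7, ade485d, c160e33} — 3.
Only in 7b67446's history (behind): {} — 0.

3 ahead, 0 behind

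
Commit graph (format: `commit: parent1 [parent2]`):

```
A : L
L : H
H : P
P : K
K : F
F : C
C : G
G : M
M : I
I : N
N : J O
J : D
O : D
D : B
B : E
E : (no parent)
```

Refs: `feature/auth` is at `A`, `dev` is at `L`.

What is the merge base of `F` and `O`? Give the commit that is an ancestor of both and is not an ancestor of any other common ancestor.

O

Ancestors of F: {B, C, D, E, F, G, I, J, M, N, O}.
Ancestors of O: {B, D, E, O}.
Common ancestors: {B, D, E, O}.
Among these, O is not an ancestor of any other common ancestor — it is the merge base.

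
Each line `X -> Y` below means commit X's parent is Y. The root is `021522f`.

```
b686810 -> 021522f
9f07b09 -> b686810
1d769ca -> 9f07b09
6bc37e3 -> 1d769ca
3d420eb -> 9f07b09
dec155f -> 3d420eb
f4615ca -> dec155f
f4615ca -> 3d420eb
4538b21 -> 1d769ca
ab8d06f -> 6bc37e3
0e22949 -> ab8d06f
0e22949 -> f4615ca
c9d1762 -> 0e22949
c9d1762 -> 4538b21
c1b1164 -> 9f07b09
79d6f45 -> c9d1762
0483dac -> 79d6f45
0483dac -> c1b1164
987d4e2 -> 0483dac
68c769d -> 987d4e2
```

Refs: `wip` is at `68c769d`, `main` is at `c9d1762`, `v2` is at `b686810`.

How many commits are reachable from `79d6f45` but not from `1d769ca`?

9

Reachable from 79d6f45: {021522f, 0e22949, 1d769ca, 3d420eb, 4538b21, 6bc37e3, 79d6f45, 9f07b09, ab8d06f, b686810, c9d1762, dec155f, f4615ca}.
Reachable from 1d769ca: {021522f, 1d769ca, 9f07b09, b686810}.
In 79d6f45's history but not 1d769ca's: {0e22949, 3d420eb, 4538b21, 6bc37e3, 79d6f45, ab8d06f, c9d1762, dec155f, f4615ca} — 9 commits.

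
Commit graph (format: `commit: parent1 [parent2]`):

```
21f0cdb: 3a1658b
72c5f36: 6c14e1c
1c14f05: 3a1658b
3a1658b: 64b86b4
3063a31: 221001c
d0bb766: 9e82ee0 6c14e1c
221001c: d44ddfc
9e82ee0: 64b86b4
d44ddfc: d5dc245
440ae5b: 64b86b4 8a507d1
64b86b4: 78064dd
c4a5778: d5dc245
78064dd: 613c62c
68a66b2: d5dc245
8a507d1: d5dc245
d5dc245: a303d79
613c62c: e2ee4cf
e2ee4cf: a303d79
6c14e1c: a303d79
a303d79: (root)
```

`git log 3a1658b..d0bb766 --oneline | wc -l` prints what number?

Reachable from d0bb766: {613c62c, 64b86b4, 6c14e1c, 78064dd, 9e82ee0, a303d79, d0bb766, e2ee4cf}.
Reachable from 3a1658b: {3a1658b, 613c62c, 64b86b4, 78064dd, a303d79, e2ee4cf}.
In d0bb766's history but not 3a1658b's: {6c14e1c, 9e82ee0, d0bb766} — 3 commits.

3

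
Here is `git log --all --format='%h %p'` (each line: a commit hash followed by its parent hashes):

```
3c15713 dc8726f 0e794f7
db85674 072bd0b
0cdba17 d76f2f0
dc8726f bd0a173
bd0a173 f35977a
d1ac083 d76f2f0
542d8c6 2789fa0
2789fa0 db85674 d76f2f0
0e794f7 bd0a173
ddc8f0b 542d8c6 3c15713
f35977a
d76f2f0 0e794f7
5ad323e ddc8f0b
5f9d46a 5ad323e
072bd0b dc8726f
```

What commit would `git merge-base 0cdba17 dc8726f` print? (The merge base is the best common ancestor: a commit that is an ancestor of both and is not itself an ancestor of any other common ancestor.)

Ancestors of 0cdba17: {0cdba17, 0e794f7, bd0a173, d76f2f0, f35977a}.
Ancestors of dc8726f: {bd0a173, dc8726f, f35977a}.
Common ancestors: {bd0a173, f35977a}.
Among these, bd0a173 is not an ancestor of any other common ancestor — it is the merge base.

bd0a173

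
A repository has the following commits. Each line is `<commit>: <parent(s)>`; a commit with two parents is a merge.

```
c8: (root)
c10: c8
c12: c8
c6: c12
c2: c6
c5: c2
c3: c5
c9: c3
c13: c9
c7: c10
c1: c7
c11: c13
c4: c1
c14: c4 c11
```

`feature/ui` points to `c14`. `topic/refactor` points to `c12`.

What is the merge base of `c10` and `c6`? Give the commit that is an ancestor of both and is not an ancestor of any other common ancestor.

c8

Ancestors of c10: {c10, c8}.
Ancestors of c6: {c12, c6, c8}.
Common ancestors: {c8}.
The only common ancestor is c8, so it is the merge base.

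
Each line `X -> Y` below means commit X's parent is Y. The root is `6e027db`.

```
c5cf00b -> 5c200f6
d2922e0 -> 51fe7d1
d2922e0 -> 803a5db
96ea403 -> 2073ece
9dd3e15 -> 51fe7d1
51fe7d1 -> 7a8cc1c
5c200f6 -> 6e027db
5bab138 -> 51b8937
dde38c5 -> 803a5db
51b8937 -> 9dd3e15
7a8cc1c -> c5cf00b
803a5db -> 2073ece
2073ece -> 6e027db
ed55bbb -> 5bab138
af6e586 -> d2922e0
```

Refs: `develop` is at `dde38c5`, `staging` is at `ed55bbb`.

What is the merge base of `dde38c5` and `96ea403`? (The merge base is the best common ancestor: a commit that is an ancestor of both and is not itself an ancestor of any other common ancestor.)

2073ece

Ancestors of dde38c5: {2073ece, 6e027db, 803a5db, dde38c5}.
Ancestors of 96ea403: {2073ece, 6e027db, 96ea403}.
Common ancestors: {2073ece, 6e027db}.
Among these, 2073ece is not an ancestor of any other common ancestor — it is the merge base.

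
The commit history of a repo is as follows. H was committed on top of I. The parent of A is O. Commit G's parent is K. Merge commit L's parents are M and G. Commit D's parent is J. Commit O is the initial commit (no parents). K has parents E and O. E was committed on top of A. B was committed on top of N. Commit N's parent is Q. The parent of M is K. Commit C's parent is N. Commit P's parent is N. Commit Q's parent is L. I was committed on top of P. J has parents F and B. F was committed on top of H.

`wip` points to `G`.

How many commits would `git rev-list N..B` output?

Reachable from B: {A, B, E, G, K, L, M, N, O, Q}.
Reachable from N: {A, E, G, K, L, M, N, O, Q}.
In B's history but not N's: {B} — 1 commit.

1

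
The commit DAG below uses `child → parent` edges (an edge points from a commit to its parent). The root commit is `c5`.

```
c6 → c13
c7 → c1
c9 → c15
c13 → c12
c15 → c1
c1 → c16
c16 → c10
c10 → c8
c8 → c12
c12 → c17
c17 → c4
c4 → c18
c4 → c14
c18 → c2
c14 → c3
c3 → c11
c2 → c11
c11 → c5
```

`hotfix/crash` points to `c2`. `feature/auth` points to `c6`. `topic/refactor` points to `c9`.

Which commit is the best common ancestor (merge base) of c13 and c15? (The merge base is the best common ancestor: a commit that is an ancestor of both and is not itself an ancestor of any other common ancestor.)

c12

Ancestors of c13: {c11, c12, c13, c14, c17, c18, c2, c3, c4, c5}.
Ancestors of c15: {c1, c10, c11, c12, c14, c15, c16, c17, c18, c2, c3, c4, c5, c8}.
Common ancestors: {c11, c12, c14, c17, c18, c2, c3, c4, c5}.
Among these, c12 is not an ancestor of any other common ancestor — it is the merge base.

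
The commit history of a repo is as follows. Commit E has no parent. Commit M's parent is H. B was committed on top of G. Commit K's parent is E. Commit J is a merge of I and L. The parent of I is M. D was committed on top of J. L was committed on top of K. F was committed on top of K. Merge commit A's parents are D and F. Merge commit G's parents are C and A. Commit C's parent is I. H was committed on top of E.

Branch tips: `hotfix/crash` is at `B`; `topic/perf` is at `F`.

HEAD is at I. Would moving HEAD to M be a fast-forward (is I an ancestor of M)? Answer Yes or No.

A fast-forward from I to M is possible iff I is an ancestor of M.
Ancestors of M: {E, H, M}.
I is not among them, so fast-forward is not possible.

No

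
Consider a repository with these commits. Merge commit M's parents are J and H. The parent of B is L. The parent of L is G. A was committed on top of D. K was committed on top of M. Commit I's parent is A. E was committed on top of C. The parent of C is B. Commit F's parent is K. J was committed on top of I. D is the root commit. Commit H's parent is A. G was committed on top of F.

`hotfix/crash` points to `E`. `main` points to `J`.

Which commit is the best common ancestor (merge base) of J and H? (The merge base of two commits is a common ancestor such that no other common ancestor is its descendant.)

A

Ancestors of J: {A, D, I, J}.
Ancestors of H: {A, D, H}.
Common ancestors: {A, D}.
Among these, A is not an ancestor of any other common ancestor — it is the merge base.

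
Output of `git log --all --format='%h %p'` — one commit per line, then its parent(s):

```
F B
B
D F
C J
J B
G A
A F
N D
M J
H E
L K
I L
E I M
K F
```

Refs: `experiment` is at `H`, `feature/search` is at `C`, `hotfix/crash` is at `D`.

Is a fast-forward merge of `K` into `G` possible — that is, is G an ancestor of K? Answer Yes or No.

A fast-forward from G to K is possible iff G is an ancestor of K.
Ancestors of K: {B, F, K}.
G is not among them, so fast-forward is not possible.

No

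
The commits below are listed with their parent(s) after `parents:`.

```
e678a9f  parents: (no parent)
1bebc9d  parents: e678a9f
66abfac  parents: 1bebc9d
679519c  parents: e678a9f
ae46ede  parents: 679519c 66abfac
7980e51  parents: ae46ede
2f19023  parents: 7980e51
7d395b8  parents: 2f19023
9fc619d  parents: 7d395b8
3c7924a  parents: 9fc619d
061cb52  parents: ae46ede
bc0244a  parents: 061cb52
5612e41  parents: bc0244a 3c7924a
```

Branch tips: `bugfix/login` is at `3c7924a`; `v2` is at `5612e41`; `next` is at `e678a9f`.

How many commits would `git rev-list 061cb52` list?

6

Walking parent pointers from 061cb52: reachable set = {061cb52, 1bebc9d, 66abfac, 679519c, ae46ede, e678a9f}.
That is 6 commits.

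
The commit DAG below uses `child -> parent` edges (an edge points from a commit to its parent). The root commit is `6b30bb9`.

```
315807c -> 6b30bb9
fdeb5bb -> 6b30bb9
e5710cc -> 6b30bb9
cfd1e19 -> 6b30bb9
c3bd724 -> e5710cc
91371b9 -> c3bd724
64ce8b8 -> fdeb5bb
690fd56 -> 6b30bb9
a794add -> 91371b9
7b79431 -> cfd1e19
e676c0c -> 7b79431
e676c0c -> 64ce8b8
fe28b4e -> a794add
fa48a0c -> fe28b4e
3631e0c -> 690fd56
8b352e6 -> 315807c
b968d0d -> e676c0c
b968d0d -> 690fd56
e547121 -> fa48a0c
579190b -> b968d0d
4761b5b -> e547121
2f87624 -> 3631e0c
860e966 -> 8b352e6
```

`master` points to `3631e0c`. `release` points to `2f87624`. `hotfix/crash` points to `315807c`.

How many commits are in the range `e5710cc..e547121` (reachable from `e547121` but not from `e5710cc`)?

Reachable from e547121: {6b30bb9, 91371b9, a794add, c3bd724, e547121, e5710cc, fa48a0c, fe28b4e}.
Reachable from e5710cc: {6b30bb9, e5710cc}.
In e547121's history but not e5710cc's: {91371b9, a794add, c3bd724, e547121, fa48a0c, fe28b4e} — 6 commits.

6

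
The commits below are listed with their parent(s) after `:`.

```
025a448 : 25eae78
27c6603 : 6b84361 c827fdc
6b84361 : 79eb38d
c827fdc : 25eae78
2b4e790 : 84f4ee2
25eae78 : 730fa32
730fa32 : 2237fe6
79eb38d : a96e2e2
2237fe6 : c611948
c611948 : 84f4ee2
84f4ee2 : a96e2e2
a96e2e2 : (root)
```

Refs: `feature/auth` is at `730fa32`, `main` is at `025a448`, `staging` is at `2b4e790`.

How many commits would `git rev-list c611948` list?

Walking parent pointers from c611948: reachable set = {84f4ee2, a96e2e2, c611948}.
That is 3 commits.

3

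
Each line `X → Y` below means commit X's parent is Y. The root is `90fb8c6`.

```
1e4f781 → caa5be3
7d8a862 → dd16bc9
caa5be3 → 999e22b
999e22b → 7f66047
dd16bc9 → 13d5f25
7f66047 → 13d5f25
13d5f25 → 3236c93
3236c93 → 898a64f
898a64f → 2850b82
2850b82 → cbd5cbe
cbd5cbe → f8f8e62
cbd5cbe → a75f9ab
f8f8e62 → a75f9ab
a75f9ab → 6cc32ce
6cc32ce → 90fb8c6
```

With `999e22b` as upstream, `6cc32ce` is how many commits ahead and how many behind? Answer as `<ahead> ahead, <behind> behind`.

0 ahead, 9 behind

Reachable from 6cc32ce: {6cc32ce, 90fb8c6}.
Reachable from 999e22b: {13d5f25, 2850b82, 3236c93, 6cc32ce, 7f66047, 898a64f, 90fb8c6, 999e22b, a75f9ab, cbd5cbe, f8f8e62}.
Only in 6cc32ce's history (ahead): {} — 0.
Only in 999e22b's history (behind): {13d5f25, 2850b82, 3236c93, 7f66047, 898a64f, 999e22b, a75f9ab, cbd5cbe, f8f8e62} — 9.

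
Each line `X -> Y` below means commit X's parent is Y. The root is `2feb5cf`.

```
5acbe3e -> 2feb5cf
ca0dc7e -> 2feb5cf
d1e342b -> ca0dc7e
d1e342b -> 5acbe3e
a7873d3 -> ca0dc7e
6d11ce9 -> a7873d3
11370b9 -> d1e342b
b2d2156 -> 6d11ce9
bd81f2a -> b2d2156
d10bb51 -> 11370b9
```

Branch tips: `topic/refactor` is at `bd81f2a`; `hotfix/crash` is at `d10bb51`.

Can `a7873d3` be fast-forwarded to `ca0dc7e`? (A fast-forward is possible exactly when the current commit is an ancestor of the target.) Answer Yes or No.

A fast-forward from a7873d3 to ca0dc7e is possible iff a7873d3 is an ancestor of ca0dc7e.
Ancestors of ca0dc7e: {2feb5cf, ca0dc7e}.
a7873d3 is not among them, so fast-forward is not possible.

No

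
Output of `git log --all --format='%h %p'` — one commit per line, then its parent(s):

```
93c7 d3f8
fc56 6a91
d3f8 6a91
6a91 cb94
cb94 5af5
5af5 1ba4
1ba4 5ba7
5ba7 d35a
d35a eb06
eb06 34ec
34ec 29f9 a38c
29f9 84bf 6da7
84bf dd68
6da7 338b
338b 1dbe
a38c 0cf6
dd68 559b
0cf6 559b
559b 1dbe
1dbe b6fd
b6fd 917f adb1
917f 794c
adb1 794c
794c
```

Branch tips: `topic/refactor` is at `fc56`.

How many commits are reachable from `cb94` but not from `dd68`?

13

Reachable from cb94: {0cf6, 1ba4, 1dbe, 29f9, 338b, 34ec, 559b, 5af5, 5ba7, 6da7, 794c, 84bf, 917f, a38c, adb1, b6fd, cb94, d35a, dd68, eb06}.
Reachable from dd68: {1dbe, 559b, 794c, 917f, adb1, b6fd, dd68}.
In cb94's history but not dd68's: {0cf6, 1ba4, 29f9, 338b, 34ec, 5af5, 5ba7, 6da7, 84bf, a38c, cb94, d35a, eb06} — 13 commits.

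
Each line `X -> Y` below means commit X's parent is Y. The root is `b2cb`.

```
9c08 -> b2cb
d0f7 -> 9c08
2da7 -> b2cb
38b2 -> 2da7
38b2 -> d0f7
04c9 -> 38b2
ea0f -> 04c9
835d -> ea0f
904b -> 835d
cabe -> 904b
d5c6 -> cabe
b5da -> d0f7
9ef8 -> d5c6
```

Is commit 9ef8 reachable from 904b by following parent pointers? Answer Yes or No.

Ancestors of 904b: {04c9, 2da7, 38b2, 835d, 904b, 9c08, b2cb, d0f7, ea0f}.
9ef8 is not in that set, so it is not an ancestor of 904b.

No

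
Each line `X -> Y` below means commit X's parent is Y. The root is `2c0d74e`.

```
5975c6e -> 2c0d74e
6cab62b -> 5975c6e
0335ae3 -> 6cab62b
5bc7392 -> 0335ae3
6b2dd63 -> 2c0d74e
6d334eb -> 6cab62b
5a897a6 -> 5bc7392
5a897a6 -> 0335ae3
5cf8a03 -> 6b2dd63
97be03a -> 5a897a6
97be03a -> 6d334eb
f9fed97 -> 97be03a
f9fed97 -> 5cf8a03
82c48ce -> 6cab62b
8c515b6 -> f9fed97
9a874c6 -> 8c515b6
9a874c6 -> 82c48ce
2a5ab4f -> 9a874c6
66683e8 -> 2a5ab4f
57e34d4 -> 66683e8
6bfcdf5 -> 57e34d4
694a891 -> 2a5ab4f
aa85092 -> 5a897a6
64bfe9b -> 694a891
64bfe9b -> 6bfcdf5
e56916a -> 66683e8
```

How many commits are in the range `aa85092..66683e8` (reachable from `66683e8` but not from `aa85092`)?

10

Reachable from 66683e8: {0335ae3, 2a5ab4f, 2c0d74e, 5975c6e, 5a897a6, 5bc7392, 5cf8a03, 66683e8, 6b2dd63, 6cab62b, 6d334eb, 82c48ce, 8c515b6, 97be03a, 9a874c6, f9fed97}.
Reachable from aa85092: {0335ae3, 2c0d74e, 5975c6e, 5a897a6, 5bc7392, 6cab62b, aa85092}.
In 66683e8's history but not aa85092's: {2a5ab4f, 5cf8a03, 66683e8, 6b2dd63, 6d334eb, 82c48ce, 8c515b6, 97be03a, 9a874c6, f9fed97} — 10 commits.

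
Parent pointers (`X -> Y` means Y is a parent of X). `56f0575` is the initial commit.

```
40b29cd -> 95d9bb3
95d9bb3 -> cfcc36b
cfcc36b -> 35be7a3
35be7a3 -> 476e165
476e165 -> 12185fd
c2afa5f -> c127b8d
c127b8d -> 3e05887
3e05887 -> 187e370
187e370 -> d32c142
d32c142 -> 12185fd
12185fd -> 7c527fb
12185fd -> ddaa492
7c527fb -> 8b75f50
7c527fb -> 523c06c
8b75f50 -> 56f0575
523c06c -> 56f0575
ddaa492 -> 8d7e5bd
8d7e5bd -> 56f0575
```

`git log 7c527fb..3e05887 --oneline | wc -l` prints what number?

6

Reachable from 3e05887: {12185fd, 187e370, 3e05887, 523c06c, 56f0575, 7c527fb, 8b75f50, 8d7e5bd, d32c142, ddaa492}.
Reachable from 7c527fb: {523c06c, 56f0575, 7c527fb, 8b75f50}.
In 3e05887's history but not 7c527fb's: {12185fd, 187e370, 3e05887, 8d7e5bd, d32c142, ddaa492} — 6 commits.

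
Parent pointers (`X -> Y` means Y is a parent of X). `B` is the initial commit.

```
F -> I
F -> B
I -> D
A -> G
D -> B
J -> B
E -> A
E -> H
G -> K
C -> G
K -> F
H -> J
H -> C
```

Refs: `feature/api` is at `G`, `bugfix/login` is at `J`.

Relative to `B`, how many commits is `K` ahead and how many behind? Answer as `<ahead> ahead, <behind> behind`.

Reachable from K: {B, D, F, I, K}.
Reachable from B: {B}.
Only in K's history (ahead): {D, F, I, K} — 4.
Only in B's history (behind): {} — 0.

4 ahead, 0 behind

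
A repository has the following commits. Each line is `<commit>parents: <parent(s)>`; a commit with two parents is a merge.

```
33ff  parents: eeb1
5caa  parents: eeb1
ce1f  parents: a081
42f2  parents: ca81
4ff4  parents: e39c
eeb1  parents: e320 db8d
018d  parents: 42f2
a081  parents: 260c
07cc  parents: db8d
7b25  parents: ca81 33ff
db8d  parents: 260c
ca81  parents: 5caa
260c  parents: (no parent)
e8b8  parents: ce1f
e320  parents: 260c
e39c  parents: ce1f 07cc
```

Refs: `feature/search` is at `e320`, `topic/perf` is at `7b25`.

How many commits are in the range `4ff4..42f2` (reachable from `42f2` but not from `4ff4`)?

Reachable from 42f2: {260c, 42f2, 5caa, ca81, db8d, e320, eeb1}.
Reachable from 4ff4: {07cc, 260c, 4ff4, a081, ce1f, db8d, e39c}.
In 42f2's history but not 4ff4's: {42f2, 5caa, ca81, e320, eeb1} — 5 commits.

5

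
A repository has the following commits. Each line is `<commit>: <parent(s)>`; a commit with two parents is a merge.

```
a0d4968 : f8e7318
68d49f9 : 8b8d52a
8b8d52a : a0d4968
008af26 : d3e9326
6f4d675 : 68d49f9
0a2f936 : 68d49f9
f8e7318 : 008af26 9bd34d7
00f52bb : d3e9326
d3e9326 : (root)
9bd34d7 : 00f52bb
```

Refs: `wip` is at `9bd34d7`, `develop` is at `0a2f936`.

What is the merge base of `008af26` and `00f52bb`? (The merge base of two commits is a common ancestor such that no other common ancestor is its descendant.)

Ancestors of 008af26: {008af26, d3e9326}.
Ancestors of 00f52bb: {00f52bb, d3e9326}.
Common ancestors: {d3e9326}.
The only common ancestor is d3e9326, so it is the merge base.

d3e9326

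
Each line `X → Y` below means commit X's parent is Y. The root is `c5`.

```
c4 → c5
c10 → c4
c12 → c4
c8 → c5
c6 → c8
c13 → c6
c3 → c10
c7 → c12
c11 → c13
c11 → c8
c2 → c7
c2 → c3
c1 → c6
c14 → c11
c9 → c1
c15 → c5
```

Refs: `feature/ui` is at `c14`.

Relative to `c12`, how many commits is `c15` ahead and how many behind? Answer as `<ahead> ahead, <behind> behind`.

Reachable from c15: {c15, c5}.
Reachable from c12: {c12, c4, c5}.
Only in c15's history (ahead): {c15} — 1.
Only in c12's history (behind): {c12, c4} — 2.

1 ahead, 2 behind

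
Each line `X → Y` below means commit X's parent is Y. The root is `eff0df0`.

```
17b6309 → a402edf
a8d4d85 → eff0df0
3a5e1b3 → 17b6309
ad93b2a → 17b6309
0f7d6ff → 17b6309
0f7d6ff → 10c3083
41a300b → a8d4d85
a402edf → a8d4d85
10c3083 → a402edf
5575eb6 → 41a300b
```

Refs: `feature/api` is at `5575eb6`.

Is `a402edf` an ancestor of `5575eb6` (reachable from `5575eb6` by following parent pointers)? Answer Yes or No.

Ancestors of 5575eb6: {41a300b, 5575eb6, a8d4d85, eff0df0}.
a402edf is not in that set, so it is not an ancestor of 5575eb6.

No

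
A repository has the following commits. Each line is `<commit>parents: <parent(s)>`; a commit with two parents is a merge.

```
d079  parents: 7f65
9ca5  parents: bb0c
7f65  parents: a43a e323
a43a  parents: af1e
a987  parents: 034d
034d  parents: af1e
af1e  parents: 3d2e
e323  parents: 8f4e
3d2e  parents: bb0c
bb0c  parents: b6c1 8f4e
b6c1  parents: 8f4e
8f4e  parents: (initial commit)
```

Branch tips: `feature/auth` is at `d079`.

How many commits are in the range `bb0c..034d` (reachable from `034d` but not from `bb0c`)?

Reachable from 034d: {034d, 3d2e, 8f4e, af1e, b6c1, bb0c}.
Reachable from bb0c: {8f4e, b6c1, bb0c}.
In 034d's history but not bb0c's: {034d, 3d2e, af1e} — 3 commits.

3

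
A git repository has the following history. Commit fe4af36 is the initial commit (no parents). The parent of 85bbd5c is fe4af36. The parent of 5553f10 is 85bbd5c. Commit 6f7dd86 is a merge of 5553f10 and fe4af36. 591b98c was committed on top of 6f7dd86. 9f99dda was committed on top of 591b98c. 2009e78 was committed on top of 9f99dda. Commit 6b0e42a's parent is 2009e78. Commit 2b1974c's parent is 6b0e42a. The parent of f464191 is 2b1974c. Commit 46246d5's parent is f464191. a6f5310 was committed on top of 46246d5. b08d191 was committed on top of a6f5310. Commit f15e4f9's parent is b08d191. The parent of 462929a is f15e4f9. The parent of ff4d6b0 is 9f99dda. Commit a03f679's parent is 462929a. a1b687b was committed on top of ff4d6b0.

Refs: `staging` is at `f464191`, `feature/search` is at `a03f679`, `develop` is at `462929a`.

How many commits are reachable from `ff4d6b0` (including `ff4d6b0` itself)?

Walking parent pointers from ff4d6b0: reachable set = {5553f10, 591b98c, 6f7dd86, 85bbd5c, 9f99dda, fe4af36, ff4d6b0}.
That is 7 commits.

7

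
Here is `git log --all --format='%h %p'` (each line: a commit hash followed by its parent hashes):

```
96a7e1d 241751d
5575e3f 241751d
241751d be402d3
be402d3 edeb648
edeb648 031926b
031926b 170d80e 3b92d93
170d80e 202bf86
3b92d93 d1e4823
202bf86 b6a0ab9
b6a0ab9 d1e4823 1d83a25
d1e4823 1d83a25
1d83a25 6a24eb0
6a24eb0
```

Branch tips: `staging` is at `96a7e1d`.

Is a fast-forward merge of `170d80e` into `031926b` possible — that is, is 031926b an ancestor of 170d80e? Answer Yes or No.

No

A fast-forward from 031926b to 170d80e is possible iff 031926b is an ancestor of 170d80e.
Ancestors of 170d80e: {170d80e, 1d83a25, 202bf86, 6a24eb0, b6a0ab9, d1e4823}.
031926b is not among them, so fast-forward is not possible.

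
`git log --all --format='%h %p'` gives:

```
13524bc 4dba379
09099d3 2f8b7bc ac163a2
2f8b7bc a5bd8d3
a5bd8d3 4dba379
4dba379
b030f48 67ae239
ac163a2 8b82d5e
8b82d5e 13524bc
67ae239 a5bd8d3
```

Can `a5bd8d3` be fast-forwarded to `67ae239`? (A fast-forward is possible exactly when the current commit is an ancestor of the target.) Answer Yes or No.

Yes

A fast-forward from a5bd8d3 to 67ae239 is possible iff a5bd8d3 is an ancestor of 67ae239.
Ancestors of 67ae239: {4dba379, 67ae239, a5bd8d3}.
a5bd8d3 is among them, so fast-forward is possible.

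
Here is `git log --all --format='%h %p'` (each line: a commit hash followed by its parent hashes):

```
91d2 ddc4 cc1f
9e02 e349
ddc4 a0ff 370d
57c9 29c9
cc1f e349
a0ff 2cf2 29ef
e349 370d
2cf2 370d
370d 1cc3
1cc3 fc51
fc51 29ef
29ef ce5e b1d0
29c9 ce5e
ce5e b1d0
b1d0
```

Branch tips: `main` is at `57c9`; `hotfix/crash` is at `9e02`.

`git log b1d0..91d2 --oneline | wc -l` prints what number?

11

Reachable from 91d2: {1cc3, 29ef, 2cf2, 370d, 91d2, a0ff, b1d0, cc1f, ce5e, ddc4, e349, fc51}.
Reachable from b1d0: {b1d0}.
In 91d2's history but not b1d0's: {1cc3, 29ef, 2cf2, 370d, 91d2, a0ff, cc1f, ce5e, ddc4, e349, fc51} — 11 commits.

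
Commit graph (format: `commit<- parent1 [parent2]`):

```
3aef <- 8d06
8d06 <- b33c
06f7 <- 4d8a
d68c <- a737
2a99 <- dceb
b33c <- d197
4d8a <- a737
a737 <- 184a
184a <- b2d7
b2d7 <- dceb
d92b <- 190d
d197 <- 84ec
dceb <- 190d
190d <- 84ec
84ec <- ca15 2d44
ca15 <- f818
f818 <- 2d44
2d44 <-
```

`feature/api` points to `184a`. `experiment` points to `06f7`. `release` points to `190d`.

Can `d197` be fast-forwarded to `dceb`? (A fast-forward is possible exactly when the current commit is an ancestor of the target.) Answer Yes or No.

A fast-forward from d197 to dceb is possible iff d197 is an ancestor of dceb.
Ancestors of dceb: {190d, 2d44, 84ec, ca15, dceb, f818}.
d197 is not among them, so fast-forward is not possible.

No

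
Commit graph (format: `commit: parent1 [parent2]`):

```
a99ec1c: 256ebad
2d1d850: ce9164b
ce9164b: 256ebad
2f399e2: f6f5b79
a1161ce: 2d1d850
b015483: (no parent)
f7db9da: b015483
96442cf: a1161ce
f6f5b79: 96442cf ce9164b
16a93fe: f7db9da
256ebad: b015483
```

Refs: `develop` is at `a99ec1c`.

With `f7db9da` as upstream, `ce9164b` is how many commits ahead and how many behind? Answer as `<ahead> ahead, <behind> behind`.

Reachable from ce9164b: {256ebad, b015483, ce9164b}.
Reachable from f7db9da: {b015483, f7db9da}.
Only in ce9164b's history (ahead): {256ebad, ce9164b} — 2.
Only in f7db9da's history (behind): {f7db9da} — 1.

2 ahead, 1 behind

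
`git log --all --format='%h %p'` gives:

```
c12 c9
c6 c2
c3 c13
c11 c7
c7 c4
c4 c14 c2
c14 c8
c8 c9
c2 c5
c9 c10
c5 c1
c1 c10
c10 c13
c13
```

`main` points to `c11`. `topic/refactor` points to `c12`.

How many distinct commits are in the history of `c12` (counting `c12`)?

4

Walking parent pointers from c12: reachable set = {c10, c12, c13, c9}.
That is 4 commits.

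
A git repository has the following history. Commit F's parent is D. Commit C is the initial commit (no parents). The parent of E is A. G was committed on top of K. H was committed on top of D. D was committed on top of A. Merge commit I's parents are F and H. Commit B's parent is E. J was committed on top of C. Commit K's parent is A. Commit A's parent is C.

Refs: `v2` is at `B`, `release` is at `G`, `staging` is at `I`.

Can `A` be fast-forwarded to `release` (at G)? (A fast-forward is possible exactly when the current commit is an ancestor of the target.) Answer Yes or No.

Yes

A fast-forward from A to G is possible iff A is an ancestor of G.
Ancestors of G: {A, C, G, K}.
A is among them, so fast-forward is possible.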